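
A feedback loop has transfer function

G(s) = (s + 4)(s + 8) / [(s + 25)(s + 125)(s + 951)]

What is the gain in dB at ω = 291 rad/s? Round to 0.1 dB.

-60.7 dB

At s = jω = j291:
zero (s+4): 4 + j291 → |·| = √(4²+291²) = √84697 ≈ 291.03, ∠ = arctan(291/4) ≈ 89.21°
zero (s+8): 8 + j291 → |·| = √(8²+291²) = √84745 ≈ 291.11, ∠ = arctan(291/8) ≈ 88.43°
pole (s+25): 25 + j291 → |·| = √(25²+291²) = √85306 ≈ 292.07, ∠ = arctan(291/25) ≈ 85.09°
pole (s+125): 125 + j291 → |·| = √(125²+291²) = √100306 ≈ 316.71, ∠ = arctan(291/125) ≈ 66.75°
pole (s+951): 951 + j291 → |·| = √(951²+291²) = √989082 ≈ 994.53, ∠ = arctan(291/951) ≈ 17.01°
|G| = 1 · 84722 / 9.1996e+07 ≈ 0.00092093
Gain = 20 log₁₀(0.00092093) ≈ -60.72 dB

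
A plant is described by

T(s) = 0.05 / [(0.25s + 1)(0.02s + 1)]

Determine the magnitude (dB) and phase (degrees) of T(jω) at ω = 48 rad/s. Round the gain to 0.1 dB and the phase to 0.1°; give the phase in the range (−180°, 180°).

At ω = 48 rad/s:
pole (1 + j48·0.25) = 1 + j12 → |·| ≈ 12.042, ∠ ≈ 85.24°
pole (1 + j48·0.02) = 1 + j0.96 → |·| ≈ 1.3862, ∠ ≈ 43.83°
|T| = 0.05 · 1 / (12.042 · 1.3862) ≈ 0.0029953
Gain = 20 log₁₀(0.0029953) ≈ -50.47 dB
∠T = (0°) − (85.24° + 43.83°) = -129.07°

-50.5 dB, -129.1°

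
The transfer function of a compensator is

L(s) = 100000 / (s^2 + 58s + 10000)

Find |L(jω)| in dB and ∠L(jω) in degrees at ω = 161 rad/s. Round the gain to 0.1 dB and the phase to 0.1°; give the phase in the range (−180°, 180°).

At s = jω = j161:
quadratic: (j161)² + 58·j161 + 10000 = -15921 + j9338 → |·| ≈ 18457, ∠ ≈ 149.61°
|L| = 100000 / 18457 ≈ 5.418
Gain = 20 log₁₀(5.418) ≈ 14.68 dB
∠L = 0.00° − 149.61° = -149.61°

14.7 dB, -149.6°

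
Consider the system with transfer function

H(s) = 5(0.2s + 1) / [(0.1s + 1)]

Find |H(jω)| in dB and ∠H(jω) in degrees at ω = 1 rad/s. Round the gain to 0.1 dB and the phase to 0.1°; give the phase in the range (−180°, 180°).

14.1 dB, 5.6°

At ω = 1 rad/s:
zero (1 + j1·0.2) = 1 + j0.2 → |·| ≈ 1.0198, ∠ ≈ 11.31°
pole (1 + j1·0.1) = 1 + j0.1 → |·| ≈ 1.005, ∠ ≈ 5.71°
|H| = 5 · 1.0198 / (1.005) ≈ 5.0736
Gain = 20 log₁₀(5.0736) ≈ 14.11 dB
∠H = (11.31°) − (5.71°) = 5.60°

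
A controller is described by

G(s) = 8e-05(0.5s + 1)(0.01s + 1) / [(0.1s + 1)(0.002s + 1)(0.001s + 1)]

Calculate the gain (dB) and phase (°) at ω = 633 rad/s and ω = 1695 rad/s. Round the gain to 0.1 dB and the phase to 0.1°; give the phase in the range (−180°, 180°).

ω = 633: -57.4 dB, -2.3°; ω = 1695: -60.2 dB, -46.1°

At ω = 633 rad/s:
zero (1 + j633·0.5) = 1 + j316.5 → |·| ≈ 316.5, ∠ ≈ 89.82°
zero (1 + j633·0.01) = 1 + j6.33 → |·| ≈ 6.4085, ∠ ≈ 81.02°
pole (1 + j633·0.1) = 1 + j63.3 → |·| ≈ 63.308, ∠ ≈ 89.09°
pole (1 + j633·0.002) = 1 + j1.266 → |·| ≈ 1.6133, ∠ ≈ 51.70°
pole (1 + j633·0.001) = 1 + j0.633 → |·| ≈ 1.1835, ∠ ≈ 32.33°
|G| = 8e-05 · 316.5 · 6.4085 / (63.308 · 1.6133 · 1.1835) ≈ 0.0013424
Gain = 20 log₁₀(0.0013424) ≈ -57.44 dB
∠G = (89.82° + 81.02°) − (89.09° + 51.70° + 32.33°) = -2.28°

At ω = 1695 rad/s:
zero (1 + j1695·0.5) = 1 + j847.5 → |·| ≈ 847.5, ∠ ≈ 89.93°
zero (1 + j1695·0.01) = 1 + j16.95 → |·| ≈ 16.979, ∠ ≈ 86.62°
pole (1 + j1695·0.1) = 1 + j169.5 → |·| ≈ 169.5, ∠ ≈ 89.66°
pole (1 + j1695·0.002) = 1 + j3.39 → |·| ≈ 3.5344, ∠ ≈ 73.56°
pole (1 + j1695·0.001) = 1 + j1.695 → |·| ≈ 1.968, ∠ ≈ 59.46°
|G| = 8e-05 · 847.5 · 16.979 / (169.5 · 3.5344 · 1.968) ≈ 0.00097641
Gain = 20 log₁₀(0.00097641) ≈ -60.21 dB
∠G = (89.93° + 86.62°) − (89.66° + 73.56° + 59.46°) = -46.13°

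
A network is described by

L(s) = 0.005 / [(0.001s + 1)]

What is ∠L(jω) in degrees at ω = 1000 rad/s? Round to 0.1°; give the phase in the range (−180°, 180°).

-45.0°

At ω = 1000 rad/s:
pole (1 + j1000·0.001) = 1 + j1 → |·| ≈ 1.4142, ∠ ≈ 45.00°
∠L = (0°) − (45.00°) = -45.00°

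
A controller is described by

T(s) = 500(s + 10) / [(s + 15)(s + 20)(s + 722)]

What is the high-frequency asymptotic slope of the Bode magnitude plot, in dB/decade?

-40 dB/decade

Each pole contributes −20 dB/decade at high frequency; each zero contributes +20 dB/decade.
Net: 1 zero(s) − 3 pole(s) → -40 dB/decade.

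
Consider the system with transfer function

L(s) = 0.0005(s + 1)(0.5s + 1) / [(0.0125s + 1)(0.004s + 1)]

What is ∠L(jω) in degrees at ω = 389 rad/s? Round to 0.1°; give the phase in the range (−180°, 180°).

At ω = 389 rad/s:
zero (1 + j389·1) = 1 + j389 → |·| ≈ 389, ∠ ≈ 89.85°
zero (1 + j389·0.5) = 1 + j194.5 → |·| ≈ 194.5, ∠ ≈ 89.71°
pole (1 + j389·0.0125) = 1 + j4.8625 → |·| ≈ 4.9643, ∠ ≈ 78.38°
pole (1 + j389·0.004) = 1 + j1.556 → |·| ≈ 1.8496, ∠ ≈ 57.27°
∠L = (89.85° + 89.71°) − (78.38° + 57.27°) = 43.91°

43.9°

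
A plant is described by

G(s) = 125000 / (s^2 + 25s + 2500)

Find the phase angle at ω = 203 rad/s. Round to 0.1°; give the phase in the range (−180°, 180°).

At s = jω = j203:
quadratic: (j203)² + 25·j203 + 2500 = -38709 + j5075 → |·| ≈ 39040, ∠ ≈ 172.53°
∠G = 0.00° − 172.53° = -172.53°

-172.5°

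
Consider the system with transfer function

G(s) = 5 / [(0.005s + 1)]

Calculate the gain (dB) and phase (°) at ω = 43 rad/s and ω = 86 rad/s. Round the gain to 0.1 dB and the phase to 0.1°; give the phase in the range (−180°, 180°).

ω = 43: 13.8 dB, -12.1°; ω = 86: 13.2 dB, -23.3°

At ω = 43 rad/s:
pole (1 + j43·0.005) = 1 + j0.215 → |·| ≈ 1.0229, ∠ ≈ 12.13°
|G| = 5 · 1 / (1.0229) ≈ 4.8881
Gain = 20 log₁₀(4.8881) ≈ 13.78 dB
∠G = (0°) − (12.13°) = -12.13°

At ω = 86 rad/s:
pole (1 + j86·0.005) = 1 + j0.43 → |·| ≈ 1.0885, ∠ ≈ 23.27°
|G| = 5 · 1 / (1.0885) ≈ 4.5935
Gain = 20 log₁₀(4.5935) ≈ 13.24 dB
∠G = (0°) − (23.27°) = -23.27°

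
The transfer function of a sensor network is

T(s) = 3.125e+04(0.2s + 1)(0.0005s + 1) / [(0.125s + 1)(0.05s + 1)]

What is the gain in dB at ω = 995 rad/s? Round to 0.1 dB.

At ω = 995 rad/s:
zero (1 + j995·0.2) = 1 + j199 → |·| ≈ 199, ∠ ≈ 89.71°
zero (1 + j995·0.0005) = 1 + j0.4975 → |·| ≈ 1.1169, ∠ ≈ 26.45°
pole (1 + j995·0.125) = 1 + j124.375 → |·| ≈ 124.38, ∠ ≈ 89.54°
pole (1 + j995·0.05) = 1 + j49.75 → |·| ≈ 49.76, ∠ ≈ 88.85°
|T| = 3.125e+04 · 199 · 1.1169 / (124.38 · 49.76) ≈ 1122.2
Gain = 20 log₁₀(1122.2) ≈ 61.00 dB

61.0 dB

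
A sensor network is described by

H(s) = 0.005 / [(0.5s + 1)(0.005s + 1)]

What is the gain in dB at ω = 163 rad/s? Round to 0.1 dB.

At ω = 163 rad/s:
pole (1 + j163·0.5) = 1 + j81.5 → |·| ≈ 81.506, ∠ ≈ 89.30°
pole (1 + j163·0.005) = 1 + j0.815 → |·| ≈ 1.29, ∠ ≈ 39.18°
|H| = 0.005 · 1 / (81.506 · 1.29) ≈ 4.7554e-05
Gain = 20 log₁₀(4.7554e-05) ≈ -86.46 dB

-86.5 dB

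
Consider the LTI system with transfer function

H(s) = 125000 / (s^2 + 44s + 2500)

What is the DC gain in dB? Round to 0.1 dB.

34.0 dB

H(0) = 125000 / 2500 = 50
20 log₁₀(50) ≈ 33.98 dB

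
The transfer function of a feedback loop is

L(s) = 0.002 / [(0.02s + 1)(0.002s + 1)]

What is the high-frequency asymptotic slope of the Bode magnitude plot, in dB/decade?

-40 dB/decade

Each pole contributes −20 dB/decade at high frequency; each zero contributes +20 dB/decade.
Net: 0 zero(s) − 2 pole(s) → -40 dB/decade.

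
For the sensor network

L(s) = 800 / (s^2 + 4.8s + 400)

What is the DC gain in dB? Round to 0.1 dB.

L(0) = 800 / 400 = 2
20 log₁₀(2) ≈ 6.02 dB

6.0 dB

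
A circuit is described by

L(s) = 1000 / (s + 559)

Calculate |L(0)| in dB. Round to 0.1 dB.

5.1 dB

L(0) = 1000 / (559) ≈ 1.7889
20 log₁₀(1.7889) ≈ 5.05 dB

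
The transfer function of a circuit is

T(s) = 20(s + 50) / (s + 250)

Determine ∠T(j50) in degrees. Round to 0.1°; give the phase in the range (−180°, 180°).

33.7°

At s = jω = j50:
zero (s+50): 50 + j50 → |·| = √(50²+50²) = √5000 ≈ 70.711, ∠ = arctan(50/50) ≈ 45.00°
pole (s+250): 250 + j50 → |·| = √(250²+50²) = √65000 ≈ 254.95, ∠ = arctan(50/250) ≈ 11.31°
∠T = 45.00° − 11.31° = 33.69°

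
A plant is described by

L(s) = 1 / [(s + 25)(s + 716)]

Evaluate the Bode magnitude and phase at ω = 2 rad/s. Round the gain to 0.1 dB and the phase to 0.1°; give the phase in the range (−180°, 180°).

-85.1 dB, -4.7°

At s = jω = j2:
pole (s+25): 25 + j2 → |·| = √(25²+2²) = √629 ≈ 25.08, ∠ = arctan(2/25) ≈ 4.57°
pole (s+716): 716 + j2 → |·| = √(716²+2²) = √512660 ≈ 716, ∠ = arctan(2/716) ≈ 0.16°
|L| = 1 / 17957 ≈ 5.5689e-05
Gain = 20 log₁₀(5.5689e-05) ≈ -85.08 dB
∠L = 0.00° − 4.73° = -4.73°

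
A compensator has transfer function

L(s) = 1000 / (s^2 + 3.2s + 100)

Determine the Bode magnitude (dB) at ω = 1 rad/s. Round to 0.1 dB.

At s = jω = j1:
quadratic: (j1)² + 3.2·j1 + 100 = 99 + j3.2 → |·| ≈ 99.052, ∠ ≈ 1.85°
|L| = 1000 / 99.052 ≈ 10.096
Gain = 20 log₁₀(10.096) ≈ 20.08 dB

20.1 dB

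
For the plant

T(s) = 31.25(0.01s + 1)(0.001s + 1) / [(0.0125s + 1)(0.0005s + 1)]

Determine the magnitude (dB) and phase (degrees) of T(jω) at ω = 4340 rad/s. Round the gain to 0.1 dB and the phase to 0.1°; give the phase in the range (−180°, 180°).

At ω = 4340 rad/s:
zero (1 + j4340·0.01) = 1 + j43.4 → |·| ≈ 43.412, ∠ ≈ 88.68°
zero (1 + j4340·0.001) = 1 + j4.34 → |·| ≈ 4.4537, ∠ ≈ 77.02°
pole (1 + j4340·0.0125) = 1 + j54.25 → |·| ≈ 54.259, ∠ ≈ 88.94°
pole (1 + j4340·0.0005) = 1 + j2.17 → |·| ≈ 2.3893, ∠ ≈ 65.26°
|T| = 31.25 · 43.412 · 4.4537 / (54.259 · 2.3893) ≈ 46.606
Gain = 20 log₁₀(46.606) ≈ 33.37 dB
∠T = (88.68° + 77.02°) − (88.94° + 65.26°) = 11.50°

33.4 dB, 11.5°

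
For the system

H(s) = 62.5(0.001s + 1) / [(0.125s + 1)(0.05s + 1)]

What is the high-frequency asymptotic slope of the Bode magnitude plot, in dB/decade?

-20 dB/decade

Each pole contributes −20 dB/decade at high frequency; each zero contributes +20 dB/decade.
Net: 1 zero(s) − 2 pole(s) → -20 dB/decade.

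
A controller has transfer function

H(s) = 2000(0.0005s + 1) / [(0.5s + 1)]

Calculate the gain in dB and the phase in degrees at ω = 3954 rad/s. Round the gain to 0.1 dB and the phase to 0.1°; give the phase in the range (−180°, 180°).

7.0 dB, -26.8°

At ω = 3954 rad/s:
zero (1 + j3954·0.0005) = 1 + j1.977 → |·| ≈ 2.2155, ∠ ≈ 63.17°
pole (1 + j3954·0.5) = 1 + j1977 → |·| ≈ 1977, ∠ ≈ 89.97°
|H| = 2000 · 2.2155 / (1977) ≈ 2.2413
Gain = 20 log₁₀(2.2413) ≈ 7.01 dB
∠H = (63.17°) − (89.97°) = -26.80°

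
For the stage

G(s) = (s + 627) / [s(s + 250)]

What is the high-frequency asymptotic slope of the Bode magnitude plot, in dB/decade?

-20 dB/decade

Each pole contributes −20 dB/decade at high frequency; each zero contributes +20 dB/decade.
Net: 1 zero(s) − 2 pole(s) → -20 dB/decade.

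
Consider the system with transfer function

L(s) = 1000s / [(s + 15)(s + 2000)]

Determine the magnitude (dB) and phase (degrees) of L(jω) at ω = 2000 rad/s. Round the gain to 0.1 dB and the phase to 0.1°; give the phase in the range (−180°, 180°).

-9.0 dB, -44.6°

At s = jω = j2000:
zero at origin: s = j2000 → |·| = 2000, ∠ = 90.00°
pole (s+15): 15 + j2000 → |·| = √(15²+2000²) = √4000225 ≈ 2000.1, ∠ = arctan(2000/15) ≈ 89.57°
pole (s+2000): 2000 + j2000 → |·| = √(2000²+2000²) = √8000000 ≈ 2828.4, ∠ = arctan(2000/2000) ≈ 45.00°
|L| = 1000 · 2000 / 5.6571e+06 ≈ 0.35354
Gain = 20 log₁₀(0.35354) ≈ -9.03 dB
∠L = 90.00° − 134.57° = -44.57°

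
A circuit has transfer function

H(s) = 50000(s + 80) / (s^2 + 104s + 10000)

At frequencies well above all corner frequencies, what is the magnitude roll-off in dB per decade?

-20 dB/decade

Each pole contributes −20 dB/decade at high frequency; each zero contributes +20 dB/decade.
Net: 1 zero(s) − 2 pole(s) → -20 dB/decade.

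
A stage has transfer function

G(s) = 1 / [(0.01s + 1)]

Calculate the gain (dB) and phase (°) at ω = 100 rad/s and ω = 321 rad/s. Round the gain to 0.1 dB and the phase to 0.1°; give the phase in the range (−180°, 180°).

ω = 100: -3.0 dB, -45.0°; ω = 321: -10.5 dB, -72.7°

At ω = 100 rad/s:
pole (1 + j100·0.01) = 1 + j1 → |·| ≈ 1.4142, ∠ ≈ 45.00°
|G| = 1 · 1 / (1.4142) ≈ 0.70711
Gain = 20 log₁₀(0.70711) ≈ -3.01 dB
∠G = (0°) − (45.00°) = -45.00°

At ω = 321 rad/s:
pole (1 + j321·0.01) = 1 + j3.21 → |·| ≈ 3.3622, ∠ ≈ 72.70°
|G| = 1 · 1 / (3.3622) ≈ 0.29742
Gain = 20 log₁₀(0.29742) ≈ -10.53 dB
∠G = (0°) − (72.70°) = -72.70°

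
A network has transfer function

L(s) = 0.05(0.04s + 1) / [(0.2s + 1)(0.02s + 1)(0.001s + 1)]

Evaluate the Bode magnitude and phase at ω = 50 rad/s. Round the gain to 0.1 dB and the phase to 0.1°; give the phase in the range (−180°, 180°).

At ω = 50 rad/s:
zero (1 + j50·0.04) = 1 + j2 → |·| ≈ 2.2361, ∠ ≈ 63.43°
pole (1 + j50·0.2) = 1 + j10 → |·| ≈ 10.05, ∠ ≈ 84.29°
pole (1 + j50·0.02) = 1 + j1 → |·| ≈ 1.4142, ∠ ≈ 45.00°
pole (1 + j50·0.001) = 1 + j0.05 → |·| ≈ 1.0012, ∠ ≈ 2.86°
|L| = 0.05 · 2.2361 / (10.05 · 1.4142 · 1.0012) ≈ 0.0078571
Gain = 20 log₁₀(0.0078571) ≈ -42.09 dB
∠L = (63.43°) − (84.29° + 45.00° + 2.86°) = -68.72°

-42.1 dB, -68.7°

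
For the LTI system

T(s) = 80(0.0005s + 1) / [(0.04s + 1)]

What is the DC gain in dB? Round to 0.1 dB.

T(0) = 80 · 1 / 1 = 80
20 log₁₀(80) ≈ 38.06 dB

38.1 dB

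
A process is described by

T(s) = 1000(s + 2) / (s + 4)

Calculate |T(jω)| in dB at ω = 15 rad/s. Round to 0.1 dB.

At s = jω = j15:
zero (s+2): 2 + j15 → |·| = √(2²+15²) = √229 ≈ 15.133, ∠ = arctan(15/2) ≈ 82.41°
pole (s+4): 4 + j15 → |·| = √(4²+15²) = √241 ≈ 15.524, ∠ = arctan(15/4) ≈ 75.07°
|T| = 1000 · 15.133 / 15.524 ≈ 974.81
Gain = 20 log₁₀(974.81) ≈ 59.78 dB

59.8 dB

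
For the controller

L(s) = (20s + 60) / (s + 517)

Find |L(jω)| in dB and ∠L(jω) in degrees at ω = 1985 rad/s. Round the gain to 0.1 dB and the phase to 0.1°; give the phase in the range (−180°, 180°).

Substitute s = j1985:
Numerator: 20(j1985) + 60 = 60 + j39700
Denominator: (j1985) + 517 = 517 + j1985
|N| = √(60² + 39700²) ≈ 39700, ∠N ≈ 89.91°
|D| = √(517² + 1985²) ≈ 2051.2, ∠D ≈ 75.40°
|L| = 39700 / 2051.2 ≈ 19.355
Gain = 20 log₁₀(19.355) ≈ 25.74 dB
∠L = 89.91° − 75.40° = 14.51°

25.7 dB, 14.5°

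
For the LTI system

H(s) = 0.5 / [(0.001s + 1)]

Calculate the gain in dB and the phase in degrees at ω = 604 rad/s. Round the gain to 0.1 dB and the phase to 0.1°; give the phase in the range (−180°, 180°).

At ω = 604 rad/s:
pole (1 + j604·0.001) = 1 + j0.604 → |·| ≈ 1.1683, ∠ ≈ 31.13°
|H| = 0.5 · 1 / (1.1683) ≈ 0.42797
Gain = 20 log₁₀(0.42797) ≈ -7.37 dB
∠H = (0°) − (31.13°) = -31.13°

-7.4 dB, -31.1°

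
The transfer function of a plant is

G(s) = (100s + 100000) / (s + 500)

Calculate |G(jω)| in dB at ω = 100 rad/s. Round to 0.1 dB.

Substitute s = j100:
Numerator: 100(j100) + 100000 = 100000 + j10000
Denominator: (j100) + 500 = 500 + j100
|N| = √(100000² + 10000²) ≈ 1.005e+05, ∠N ≈ 5.71°
|D| = √(500² + 100²) ≈ 509.9, ∠D ≈ 11.31°
|G| = 1.005e+05 / 509.9 ≈ 197.1
Gain = 20 log₁₀(197.1) ≈ 45.89 dB

45.9 dB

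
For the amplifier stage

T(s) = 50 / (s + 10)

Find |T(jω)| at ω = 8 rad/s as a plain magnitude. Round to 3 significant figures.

At s = jω = j8:
pole (s+10): 10 + j8 → |·| = √(10²+8²) = √164 ≈ 12.806, ∠ = arctan(8/10) ≈ 38.66°
|T| = 50 / 12.806 ≈ 3.9044

3.90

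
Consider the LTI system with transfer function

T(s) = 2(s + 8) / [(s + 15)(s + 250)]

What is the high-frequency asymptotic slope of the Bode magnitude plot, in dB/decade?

-20 dB/decade

Each pole contributes −20 dB/decade at high frequency; each zero contributes +20 dB/decade.
Net: 1 zero(s) − 2 pole(s) → -20 dB/decade.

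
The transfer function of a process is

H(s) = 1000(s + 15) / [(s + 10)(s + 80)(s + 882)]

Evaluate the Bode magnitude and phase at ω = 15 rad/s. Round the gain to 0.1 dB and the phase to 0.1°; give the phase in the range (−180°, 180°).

At s = jω = j15:
zero (s+15): 15 + j15 → |·| = √(15²+15²) = √450 ≈ 21.213, ∠ = arctan(15/15) ≈ 45.00°
pole (s+10): 10 + j15 → |·| = √(10²+15²) = √325 ≈ 18.028, ∠ = arctan(15/10) ≈ 56.31°
pole (s+80): 80 + j15 → |·| = √(80²+15²) = √6625 ≈ 81.394, ∠ = arctan(15/80) ≈ 10.62°
pole (s+882): 882 + j15 → |·| = √(882²+15²) = √778149 ≈ 882.13, ∠ = arctan(15/882) ≈ 0.97°
|H| = 1000 · 21.213 / 1.2944e+06 ≈ 0.016388
Gain = 20 log₁₀(0.016388) ≈ -35.71 dB
∠H = 45.00° − 67.90° = -22.90°

-35.7 dB, -22.9°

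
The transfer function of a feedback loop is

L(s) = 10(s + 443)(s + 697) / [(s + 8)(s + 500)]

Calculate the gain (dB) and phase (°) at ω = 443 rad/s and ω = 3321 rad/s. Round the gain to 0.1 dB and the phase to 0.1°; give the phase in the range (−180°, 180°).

ω = 443: 24.9 dB, -53.1°; ω = 3321: 20.2 dB, -10.8°

At s = jω = j443:
zero (s+443): 443 + j443 → |·| = √(443²+443²) = √392498 ≈ 626.5, ∠ = arctan(443/443) ≈ 45.00°
zero (s+697): 697 + j443 → |·| = √(697²+443²) = √682058 ≈ 825.87, ∠ = arctan(443/697) ≈ 32.44°
pole (s+8): 8 + j443 → |·| = √(8²+443²) = √196313 ≈ 443.07, ∠ = arctan(443/8) ≈ 88.97°
pole (s+500): 500 + j443 → |·| = √(500²+443²) = √446249 ≈ 668.02, ∠ = arctan(443/500) ≈ 41.54°
|L| = 10 · 5.1741e+05 / 2.9598e+05 ≈ 17.481
Gain = 20 log₁₀(17.481) ≈ 24.85 dB
∠L = 77.44° − 130.51° = -53.07°

At s = jω = j3321:
zero (s+443): 443 + j3321 → |·| = √(443²+3321²) = √11225290 ≈ 3350.4, ∠ = arctan(3321/443) ≈ 82.40°
zero (s+697): 697 + j3321 → |·| = √(697²+3321²) = √11514850 ≈ 3393.4, ∠ = arctan(3321/697) ≈ 78.15°
pole (s+8): 8 + j3321 → |·| = √(8²+3321²) = √11029105 ≈ 3321, ∠ = arctan(3321/8) ≈ 89.86°
pole (s+500): 500 + j3321 → |·| = √(500²+3321²) = √11279041 ≈ 3358.4, ∠ = arctan(3321/500) ≈ 81.44°
|L| = 10 · 1.1369e+07 / 1.1153e+07 ≈ 10.194
Gain = 20 log₁₀(10.194) ≈ 20.17 dB
∠L = 160.55° − 171.30° = -10.75°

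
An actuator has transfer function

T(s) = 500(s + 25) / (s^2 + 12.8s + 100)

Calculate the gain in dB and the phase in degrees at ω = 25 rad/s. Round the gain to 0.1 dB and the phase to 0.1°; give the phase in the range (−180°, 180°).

At s = jω = j25:
zero (s+25): 25 + j25 → |·| = √(25²+25²) = √1250 ≈ 35.355, ∠ = arctan(25/25) ≈ 45.00°
quadratic: (j25)² + 12.8·j25 + 100 = -525 + j320 → |·| ≈ 614.84, ∠ ≈ 148.64°
|T| = 500 · 35.355 / 614.84 ≈ 28.751
Gain = 20 log₁₀(28.751) ≈ 29.17 dB
∠T = 45.00° − 148.64° = -103.64°

29.2 dB, -103.6°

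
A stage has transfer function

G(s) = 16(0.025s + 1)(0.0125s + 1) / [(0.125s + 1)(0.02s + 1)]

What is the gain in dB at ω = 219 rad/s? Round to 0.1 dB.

At ω = 219 rad/s:
zero (1 + j219·0.025) = 1 + j5.475 → |·| ≈ 5.5656, ∠ ≈ 79.65°
zero (1 + j219·0.0125) = 1 + j2.7375 → |·| ≈ 2.9144, ∠ ≈ 69.93°
pole (1 + j219·0.125) = 1 + j27.375 → |·| ≈ 27.393, ∠ ≈ 87.91°
pole (1 + j219·0.02) = 1 + j4.38 → |·| ≈ 4.4927, ∠ ≈ 77.14°
|G| = 16 · 5.5656 · 2.9144 / (27.393 · 4.4927) ≈ 2.1088
Gain = 20 log₁₀(2.1088) ≈ 6.48 dB

6.5 dB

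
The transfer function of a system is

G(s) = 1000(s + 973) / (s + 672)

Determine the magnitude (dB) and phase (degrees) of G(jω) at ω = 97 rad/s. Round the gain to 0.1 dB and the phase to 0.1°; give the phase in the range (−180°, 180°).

At s = jω = j97:
zero (s+973): 973 + j97 → |·| = √(973²+97²) = √956138 ≈ 977.82, ∠ = arctan(97/973) ≈ 5.69°
pole (s+672): 672 + j97 → |·| = √(672²+97²) = √460993 ≈ 678.96, ∠ = arctan(97/672) ≈ 8.21°
|G| = 1000 · 977.82 / 678.96 ≈ 1440.2
Gain = 20 log₁₀(1440.2) ≈ 63.17 dB
∠G = 5.69° − 8.21° = -2.52°

63.2 dB, -2.5°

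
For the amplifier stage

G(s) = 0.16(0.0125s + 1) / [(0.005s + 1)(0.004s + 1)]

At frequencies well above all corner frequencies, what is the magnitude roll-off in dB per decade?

-20 dB/decade

Each pole contributes −20 dB/decade at high frequency; each zero contributes +20 dB/decade.
Net: 1 zero(s) − 2 pole(s) → -20 dB/decade.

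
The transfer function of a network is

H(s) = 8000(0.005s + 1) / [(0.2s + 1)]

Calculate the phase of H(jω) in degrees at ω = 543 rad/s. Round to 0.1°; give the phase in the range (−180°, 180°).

-19.7°

At ω = 543 rad/s:
zero (1 + j543·0.005) = 1 + j2.715 → |·| ≈ 2.8933, ∠ ≈ 69.78°
pole (1 + j543·0.2) = 1 + j108.6 → |·| ≈ 108.6, ∠ ≈ 89.47°
∠H = (69.78°) − (89.47°) = -19.69°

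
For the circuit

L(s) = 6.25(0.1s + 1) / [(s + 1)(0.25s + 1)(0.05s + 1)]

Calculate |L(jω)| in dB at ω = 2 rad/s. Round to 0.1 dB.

At ω = 2 rad/s:
zero (1 + j2·0.1) = 1 + j0.2 → |·| ≈ 1.0198, ∠ ≈ 11.31°
pole (1 + j2·1) = 1 + j2 → |·| ≈ 2.2361, ∠ ≈ 63.43°
pole (1 + j2·0.25) = 1 + j0.5 → |·| ≈ 1.118, ∠ ≈ 26.57°
pole (1 + j2·0.05) = 1 + j0.1 → |·| ≈ 1.005, ∠ ≈ 5.71°
|L| = 6.25 · 1.0198 / (2.2361 · 1.118 · 1.005) ≈ 2.5369
Gain = 20 log₁₀(2.5369) ≈ 8.09 dB

8.1 dB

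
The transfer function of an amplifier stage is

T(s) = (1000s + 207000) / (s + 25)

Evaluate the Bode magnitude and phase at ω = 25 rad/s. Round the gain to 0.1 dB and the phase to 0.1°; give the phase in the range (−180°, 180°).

75.4 dB, -38.1°

Substitute s = j25:
Numerator: 1000(j25) + 207000 = 207000 + j25000
Denominator: (j25) + 25 = 25 + j25
|N| = √(207000² + 25000²) ≈ 2.085e+05, ∠N ≈ 6.89°
|D| = √(25² + 25²) ≈ 35.355, ∠D ≈ 45.00°
|T| = 2.085e+05 / 35.355 ≈ 5897.3
Gain = 20 log₁₀(5897.3) ≈ 75.41 dB
∠T = 6.89° − 45.00° = -38.11°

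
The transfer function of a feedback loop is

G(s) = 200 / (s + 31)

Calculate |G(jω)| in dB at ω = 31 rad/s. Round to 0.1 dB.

At s = jω = j31:
pole (s+31): 31 + j31 → |·| = √(31²+31²) = √1922 ≈ 43.841, ∠ = arctan(31/31) ≈ 45.00°
|G| = 200 / 43.841 ≈ 4.5619
Gain = 20 log₁₀(4.5619) ≈ 13.18 dB

13.2 dB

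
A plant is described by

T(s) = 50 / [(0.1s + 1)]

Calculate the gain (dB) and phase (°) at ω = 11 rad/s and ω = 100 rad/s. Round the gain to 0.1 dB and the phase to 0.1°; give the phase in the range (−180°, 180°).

At ω = 11 rad/s:
pole (1 + j11·0.1) = 1 + j1.1 → |·| ≈ 1.4866, ∠ ≈ 47.73°
|T| = 50 · 1 / (1.4866) ≈ 33.634
Gain = 20 log₁₀(33.634) ≈ 30.54 dB
∠T = (0°) − (47.73°) = -47.73°

At ω = 100 rad/s:
pole (1 + j100·0.1) = 1 + j10 → |·| ≈ 10.05, ∠ ≈ 84.29°
|T| = 50 · 1 / (10.05) ≈ 4.9751
Gain = 20 log₁₀(4.9751) ≈ 13.94 dB
∠T = (0°) − (84.29°) = -84.29°

ω = 11: 30.5 dB, -47.7°; ω = 100: 13.9 dB, -84.3°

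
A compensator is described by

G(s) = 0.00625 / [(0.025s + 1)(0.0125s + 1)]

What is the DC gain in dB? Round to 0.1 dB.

-44.1 dB

G(0) = 0.00625 · 1 / 1 = 0.00625
20 log₁₀(0.00625) ≈ -44.08 dB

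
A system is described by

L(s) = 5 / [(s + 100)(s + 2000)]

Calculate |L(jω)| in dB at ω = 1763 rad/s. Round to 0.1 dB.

At s = jω = j1763:
pole (s+100): 100 + j1763 → |·| = √(100²+1763²) = √3118169 ≈ 1765.8, ∠ = arctan(1763/100) ≈ 86.75°
pole (s+2000): 2000 + j1763 → |·| = √(2000²+1763²) = √7108169 ≈ 2666.1, ∠ = arctan(1763/2000) ≈ 41.40°
|L| = 5 / 4.7078e+06 ≈ 1.0621e-06
Gain = 20 log₁₀(1.0621e-06) ≈ -119.48 dB

-119.5 dB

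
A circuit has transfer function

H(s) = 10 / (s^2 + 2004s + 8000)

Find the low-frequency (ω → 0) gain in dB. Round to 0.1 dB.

H(0) = 10 / 8000 = 0.00125
20 log₁₀(0.00125) ≈ -58.06 dB

-58.1 dB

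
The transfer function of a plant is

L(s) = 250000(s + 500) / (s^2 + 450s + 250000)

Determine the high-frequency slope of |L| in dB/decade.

Each pole contributes −20 dB/decade at high frequency; each zero contributes +20 dB/decade.
Net: 1 zero(s) − 2 pole(s) → -20 dB/decade.

-20 dB/decade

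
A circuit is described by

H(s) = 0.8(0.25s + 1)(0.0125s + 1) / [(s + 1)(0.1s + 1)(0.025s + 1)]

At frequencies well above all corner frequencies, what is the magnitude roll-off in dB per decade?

Each pole contributes −20 dB/decade at high frequency; each zero contributes +20 dB/decade.
Net: 2 zero(s) − 3 pole(s) → -20 dB/decade.

-20 dB/decade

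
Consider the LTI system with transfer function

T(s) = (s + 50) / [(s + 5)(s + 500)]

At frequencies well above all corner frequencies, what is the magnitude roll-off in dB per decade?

Each pole contributes −20 dB/decade at high frequency; each zero contributes +20 dB/decade.
Net: 1 zero(s) − 2 pole(s) → -20 dB/decade.

-20 dB/decade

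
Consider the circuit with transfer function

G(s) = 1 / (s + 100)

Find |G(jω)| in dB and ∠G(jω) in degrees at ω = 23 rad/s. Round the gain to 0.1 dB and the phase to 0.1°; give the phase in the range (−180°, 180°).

-40.2 dB, -13.0°

Substitute s = j23:
Numerator: 1 = 1 + j0
Denominator: (j23) + 100 = 100 + j23
|N| = √(1² + 0²) ≈ 1, ∠N ≈ 0.00°
|D| = √(100² + 23²) ≈ 102.61, ∠D ≈ 12.95°
|G| = 1 / 102.61 ≈ 0.0097456
Gain = 20 log₁₀(0.0097456) ≈ -40.22 dB
∠G = 0.00° − 12.95° = -12.95°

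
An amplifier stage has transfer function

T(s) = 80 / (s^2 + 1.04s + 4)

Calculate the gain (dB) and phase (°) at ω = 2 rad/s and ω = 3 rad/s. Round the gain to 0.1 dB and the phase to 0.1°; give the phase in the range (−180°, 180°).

At s = jω = j2:
quadratic: (j2)² + 1.04·j2 + 4 = 0 + j2.08 → |·| ≈ 2.08, ∠ ≈ 90.00°
|T| = 80 / 2.08 ≈ 38.462
Gain = 20 log₁₀(38.462) ≈ 31.70 dB
∠T = 0.00° − 90.00° = -90.00°

At s = jω = j3:
quadratic: (j3)² + 1.04·j3 + 4 = -5 + j3.12 → |·| ≈ 5.8936, ∠ ≈ 148.04°
|T| = 80 / 5.8936 ≈ 13.574
Gain = 20 log₁₀(13.574) ≈ 22.65 dB
∠T = 0.00° − 148.04° = -148.04°

ω = 2: 31.7 dB, -90.0°; ω = 3: 22.7 dB, -148.0°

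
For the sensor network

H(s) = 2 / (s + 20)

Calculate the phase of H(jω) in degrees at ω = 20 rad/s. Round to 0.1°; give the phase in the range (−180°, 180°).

-45.0°

Substitute s = j20:
Numerator: 2 = 2 + j0
Denominator: (j20) + 20 = 20 + j20
|N| = √(2² + 0²) ≈ 2, ∠N ≈ 0.00°
|D| = √(20² + 20²) ≈ 28.284, ∠D ≈ 45.00°
∠H = 0.00° − 45.00° = -45.00°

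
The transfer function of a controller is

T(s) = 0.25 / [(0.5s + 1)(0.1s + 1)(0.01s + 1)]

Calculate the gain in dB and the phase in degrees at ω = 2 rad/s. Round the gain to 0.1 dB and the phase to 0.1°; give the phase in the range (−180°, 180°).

-15.2 dB, -57.5°

At ω = 2 rad/s:
pole (1 + j2·0.5) = 1 + j1 → |·| ≈ 1.4142, ∠ ≈ 45.00°
pole (1 + j2·0.1) = 1 + j0.2 → |·| ≈ 1.0198, ∠ ≈ 11.31°
pole (1 + j2·0.01) = 1 + j0.02 → |·| ≈ 1.0002, ∠ ≈ 1.15°
|T| = 0.25 · 1 / (1.4142 · 1.0198 · 1.0002) ≈ 0.17331
Gain = 20 log₁₀(0.17331) ≈ -15.22 dB
∠T = (0°) − (45.00° + 11.31° + 1.15°) = -57.46°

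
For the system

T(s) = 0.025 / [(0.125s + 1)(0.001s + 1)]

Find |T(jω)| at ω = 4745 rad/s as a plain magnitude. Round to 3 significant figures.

At ω = 4745 rad/s:
pole (1 + j4745·0.125) = 1 + j593.125 → |·| ≈ 593.13, ∠ ≈ 89.90°
pole (1 + j4745·0.001) = 1 + j4.745 → |·| ≈ 4.8492, ∠ ≈ 78.10°
|T| = 0.025 · 1 / (593.13 · 4.8492) ≈ 8.692e-06

8.69e-06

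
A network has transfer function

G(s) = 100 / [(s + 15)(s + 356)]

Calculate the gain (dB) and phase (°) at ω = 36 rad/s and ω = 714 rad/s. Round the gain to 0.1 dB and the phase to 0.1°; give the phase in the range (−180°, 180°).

At s = jω = j36:
pole (s+15): 15 + j36 → |·| = √(15²+36²) = √1521 ≈ 39, ∠ = arctan(36/15) ≈ 67.38°
pole (s+356): 356 + j36 → |·| = √(356²+36²) = √128032 ≈ 357.82, ∠ = arctan(36/356) ≈ 5.77°
|G| = 100 / 13955 ≈ 0.0071659
Gain = 20 log₁₀(0.0071659) ≈ -42.89 dB
∠G = 0.00° − 73.15° = -73.15°

At s = jω = j714:
pole (s+15): 15 + j714 → |·| = √(15²+714²) = √510021 ≈ 714.16, ∠ = arctan(714/15) ≈ 88.80°
pole (s+356): 356 + j714 → |·| = √(356²+714²) = √636532 ≈ 797.83, ∠ = arctan(714/356) ≈ 63.50°
|G| = 100 / 5.6978e+05 ≈ 0.00017551
Gain = 20 log₁₀(0.00017551) ≈ -75.11 dB
∠G = 0.00° − 152.30° = -152.30°

ω = 36: -42.9 dB, -73.2°; ω = 714: -75.1 dB, -152.3°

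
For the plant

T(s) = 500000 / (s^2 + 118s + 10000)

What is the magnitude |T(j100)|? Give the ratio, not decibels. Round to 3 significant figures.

At s = jω = j100:
quadratic: (j100)² + 118·j100 + 10000 = 0 + j11800 → |·| ≈ 11800, ∠ ≈ 90.00°
|T| = 500000 / 11800 ≈ 42.373

42.4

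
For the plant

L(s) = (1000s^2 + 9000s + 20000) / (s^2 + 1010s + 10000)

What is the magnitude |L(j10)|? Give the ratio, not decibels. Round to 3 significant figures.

8.51

Substitute s = j10:
Numerator: 1000(j10)^2 + 9000(j10) + 20000 = -80000 + j90000
Denominator: (j10)^2 + 1010(j10) + 10000 = 9900 + j10100
|N| = √(80000² + 90000²) ≈ 1.2042e+05, ∠N ≈ 131.63°
|D| = √(9900² + 10100²) ≈ 14143, ∠D ≈ 45.57°
|L| = 1.2042e+05 / 14143 ≈ 8.5145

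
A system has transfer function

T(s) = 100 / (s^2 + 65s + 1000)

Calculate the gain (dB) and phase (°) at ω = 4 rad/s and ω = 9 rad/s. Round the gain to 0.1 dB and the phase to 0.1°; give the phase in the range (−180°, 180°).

Substitute s = j4:
Numerator: 100 = 100 + j0
Denominator: (j4)^2 + 65(j4) + 1000 = 984 + j260
|N| = √(100² + 0²) ≈ 100, ∠N ≈ 0.00°
|D| = √(984² + 260²) ≈ 1017.8, ∠D ≈ 14.80°
|T| = 100 / 1017.8 ≈ 0.098251
Gain = 20 log₁₀(0.098251) ≈ -20.15 dB
∠T = 0.00° − 14.80° = -14.80°

Substitute s = j9:
Numerator: 100 = 100 + j0
Denominator: (j9)^2 + 65(j9) + 1000 = 919 + j585
|N| = √(100² + 0²) ≈ 100, ∠N ≈ 0.00°
|D| = √(919² + 585²) ≈ 1089.4, ∠D ≈ 32.48°
|T| = 100 / 1089.4 ≈ 0.091794
Gain = 20 log₁₀(0.091794) ≈ -20.74 dB
∠T = 0.00° − 32.48° = -32.48°

ω = 4: -20.2 dB, -14.8°; ω = 9: -20.7 dB, -32.5°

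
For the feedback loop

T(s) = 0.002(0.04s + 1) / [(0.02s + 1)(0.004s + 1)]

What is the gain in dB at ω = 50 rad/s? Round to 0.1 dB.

At ω = 50 rad/s:
zero (1 + j50·0.04) = 1 + j2 → |·| ≈ 2.2361, ∠ ≈ 63.43°
pole (1 + j50·0.02) = 1 + j1 → |·| ≈ 1.4142, ∠ ≈ 45.00°
pole (1 + j50·0.004) = 1 + j0.2 → |·| ≈ 1.0198, ∠ ≈ 11.31°
|T| = 0.002 · 2.2361 / (1.4142 · 1.0198) ≈ 0.003101
Gain = 20 log₁₀(0.003101) ≈ -50.17 dB

-50.2 dB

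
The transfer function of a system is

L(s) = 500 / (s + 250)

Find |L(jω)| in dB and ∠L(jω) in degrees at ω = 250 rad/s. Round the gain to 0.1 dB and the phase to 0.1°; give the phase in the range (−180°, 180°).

3.0 dB, -45.0°

Substitute s = j250:
Numerator: 500 = 500 + j0
Denominator: (j250) + 250 = 250 + j250
|N| = √(500² + 0²) ≈ 500, ∠N ≈ 0.00°
|D| = √(250² + 250²) ≈ 353.55, ∠D ≈ 45.00°
|L| = 500 / 353.55 ≈ 1.4142
Gain = 20 log₁₀(1.4142) ≈ 3.01 dB
∠L = 0.00° − 45.00° = -45.00°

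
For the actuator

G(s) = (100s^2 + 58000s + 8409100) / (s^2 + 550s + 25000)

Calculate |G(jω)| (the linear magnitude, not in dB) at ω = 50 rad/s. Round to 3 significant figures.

Substitute s = j50:
Numerator: 100(j50)^2 + 58000(j50) + 8409100 = 8159100 + j2900000
Denominator: (j50)^2 + 550(j50) + 25000 = 22500 + j27500
|N| = √(8159100² + 2900000²) ≈ 8.6592e+06, ∠N ≈ 19.57°
|D| = √(22500² + 27500²) ≈ 35532, ∠D ≈ 50.71°
|G| = 8.6592e+06 / 35532 ≈ 243.7

244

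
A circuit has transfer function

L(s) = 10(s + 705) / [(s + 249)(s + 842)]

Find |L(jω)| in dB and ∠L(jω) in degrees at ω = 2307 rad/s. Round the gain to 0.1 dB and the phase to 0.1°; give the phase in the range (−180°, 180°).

-47.5 dB, -80.8°

At s = jω = j2307:
zero (s+705): 705 + j2307 → |·| = √(705²+2307²) = √5819274 ≈ 2412.3, ∠ = arctan(2307/705) ≈ 73.01°
pole (s+249): 249 + j2307 → |·| = √(249²+2307²) = √5384250 ≈ 2320.4, ∠ = arctan(2307/249) ≈ 83.84°
pole (s+842): 842 + j2307 → |·| = √(842²+2307²) = √6031213 ≈ 2455.9, ∠ = arctan(2307/842) ≈ 69.95°
|L| = 10 · 2412.3 / 5.6987e+06 ≈ 0.0042331
Gain = 20 log₁₀(0.0042331) ≈ -47.47 dB
∠L = 73.01° − 153.79° = -80.78°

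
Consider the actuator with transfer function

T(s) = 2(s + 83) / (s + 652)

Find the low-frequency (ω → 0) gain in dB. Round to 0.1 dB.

T(0) = 2·83 / (652) ≈ 0.2546
20 log₁₀(0.2546) ≈ -11.88 dB

-11.9 dB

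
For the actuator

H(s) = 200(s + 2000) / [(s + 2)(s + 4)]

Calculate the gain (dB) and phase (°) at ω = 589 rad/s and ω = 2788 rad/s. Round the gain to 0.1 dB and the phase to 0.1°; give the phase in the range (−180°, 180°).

ω = 589: 1.6 dB, -163.0°; ω = 2788: -21.1 dB, -125.5°

At s = jω = j589:
zero (s+2000): 2000 + j589 → |·| = √(2000²+589²) = √4346921 ≈ 2084.9, ∠ = arctan(589/2000) ≈ 16.41°
pole (s+2): 2 + j589 → |·| = √(2²+589²) = √346925 ≈ 589, ∠ = arctan(589/2) ≈ 89.81°
pole (s+4): 4 + j589 → |·| = √(4²+589²) = √346937 ≈ 589.01, ∠ = arctan(589/4) ≈ 89.61°
|H| = 200 · 2084.9 / 3.4693e+05 ≈ 1.2019
Gain = 20 log₁₀(1.2019) ≈ 1.60 dB
∠H = 16.41° − 179.42° = -163.01°

At s = jω = j2788:
zero (s+2000): 2000 + j2788 → |·| = √(2000²+2788²) = √11772944 ≈ 3431.2, ∠ = arctan(2788/2000) ≈ 54.35°
pole (s+2): 2 + j2788 → |·| = √(2²+2788²) = √7772948 ≈ 2788, ∠ = arctan(2788/2) ≈ 89.96°
pole (s+4): 4 + j2788 → |·| = √(4²+2788²) = √7772960 ≈ 2788, ∠ = arctan(2788/4) ≈ 89.92°
|H| = 200 · 3431.2 / 7.7729e+06 ≈ 0.088286
Gain = 20 log₁₀(0.088286) ≈ -21.08 dB
∠H = 54.35° − 179.88° = -125.53°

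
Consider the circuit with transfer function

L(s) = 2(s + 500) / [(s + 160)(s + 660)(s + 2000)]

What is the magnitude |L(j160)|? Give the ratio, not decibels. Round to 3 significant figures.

At s = jω = j160:
zero (s+500): 500 + j160 → |·| = √(500²+160²) = √275600 ≈ 524.98, ∠ = arctan(160/500) ≈ 17.74°
pole (s+160): 160 + j160 → |·| = √(160²+160²) = √51200 ≈ 226.27, ∠ = arctan(160/160) ≈ 45.00°
pole (s+660): 660 + j160 → |·| = √(660²+160²) = √461200 ≈ 679.12, ∠ = arctan(160/660) ≈ 13.63°
pole (s+2000): 2000 + j160 → |·| = √(2000²+160²) = √4025600 ≈ 2006.4, ∠ = arctan(160/2000) ≈ 4.57°
|L| = 2 · 524.98 / 3.0831e+08 ≈ 3.4055e-06

3.41e-06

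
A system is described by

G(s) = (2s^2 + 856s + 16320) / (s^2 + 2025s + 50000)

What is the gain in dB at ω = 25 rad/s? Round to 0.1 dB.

Substitute s = j25:
Numerator: 2(j25)^2 + 856(j25) + 16320 = 15070 + j21400
Denominator: (j25)^2 + 2025(j25) + 50000 = 49375 + j50625
|N| = √(15070² + 21400²) ≈ 26174, ∠N ≈ 54.85°
|D| = √(49375² + 50625²) ≈ 70716, ∠D ≈ 45.72°
|G| = 26174 / 70716 ≈ 0.37013
Gain = 20 log₁₀(0.37013) ≈ -8.63 dB

-8.6 dB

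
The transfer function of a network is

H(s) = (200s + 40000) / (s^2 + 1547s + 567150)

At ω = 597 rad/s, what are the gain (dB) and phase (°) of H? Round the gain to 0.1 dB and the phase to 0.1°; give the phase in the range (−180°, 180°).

Substitute s = j597:
Numerator: 200(j597) + 40000 = 40000 + j119400
Denominator: (j597)^2 + 1547(j597) + 567150 = 210741 + j923559
|N| = √(40000² + 119400²) ≈ 1.2592e+05, ∠N ≈ 71.48°
|D| = √(210741² + 923559²) ≈ 9.473e+05, ∠D ≈ 77.15°
|H| = 1.2592e+05 / 9.473e+05 ≈ 0.13293
Gain = 20 log₁₀(0.13293) ≈ -17.53 dB
∠H = 71.48° − 77.15° = -5.67°

-17.5 dB, -5.7°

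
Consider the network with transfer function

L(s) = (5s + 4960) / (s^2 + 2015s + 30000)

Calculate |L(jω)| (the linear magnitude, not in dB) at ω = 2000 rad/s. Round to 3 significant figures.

0.00197

Substitute s = j2000:
Numerator: 5(j2000) + 4960 = 4960 + j10000
Denominator: (j2000)^2 + 2015(j2000) + 30000 = -3970000 + j4030000
|N| = √(4960² + 10000²) ≈ 11163, ∠N ≈ 63.62°
|D| = √(3970000² + 4030000²) ≈ 5.657e+06, ∠D ≈ 134.57°
|L| = 11163 / 5.657e+06 ≈ 0.0019733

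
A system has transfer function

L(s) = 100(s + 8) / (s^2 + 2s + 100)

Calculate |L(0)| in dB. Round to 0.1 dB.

L(0) = 100·8 / 100 = 8
20 log₁₀(8) ≈ 18.06 dB

18.1 dB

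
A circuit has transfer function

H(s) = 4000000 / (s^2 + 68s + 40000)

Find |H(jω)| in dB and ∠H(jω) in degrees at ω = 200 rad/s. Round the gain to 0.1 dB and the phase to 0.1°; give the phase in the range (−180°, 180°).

49.4 dB, -90.0°

At s = jω = j200:
quadratic: (j200)² + 68·j200 + 40000 = 0 + j13600 → |·| ≈ 13600, ∠ ≈ 90.00°
|H| = 4000000 / 13600 ≈ 294.12
Gain = 20 log₁₀(294.12) ≈ 49.37 dB
∠H = 0.00° − 90.00° = -90.00°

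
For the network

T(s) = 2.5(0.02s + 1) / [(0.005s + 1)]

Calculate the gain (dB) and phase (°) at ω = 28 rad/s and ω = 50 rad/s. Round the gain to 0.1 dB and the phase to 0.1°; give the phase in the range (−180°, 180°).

At ω = 28 rad/s:
zero (1 + j28·0.02) = 1 + j0.56 → |·| ≈ 1.1461, ∠ ≈ 29.25°
pole (1 + j28·0.005) = 1 + j0.14 → |·| ≈ 1.0098, ∠ ≈ 7.97°
|T| = 2.5 · 1.1461 / (1.0098) ≈ 2.8374
Gain = 20 log₁₀(2.8374) ≈ 9.06 dB
∠T = (29.25°) − (7.97°) = 21.28°

At ω = 50 rad/s:
zero (1 + j50·0.02) = 1 + j1 → |·| ≈ 1.4142, ∠ ≈ 45.00°
pole (1 + j50·0.005) = 1 + j0.25 → |·| ≈ 1.0308, ∠ ≈ 14.04°
|T| = 2.5 · 1.4142 / (1.0308) ≈ 3.4299
Gain = 20 log₁₀(3.4299) ≈ 10.71 dB
∠T = (45.00°) − (14.04°) = 30.96°

ω = 28: 9.1 dB, 21.3°; ω = 50: 10.7 dB, 31.0°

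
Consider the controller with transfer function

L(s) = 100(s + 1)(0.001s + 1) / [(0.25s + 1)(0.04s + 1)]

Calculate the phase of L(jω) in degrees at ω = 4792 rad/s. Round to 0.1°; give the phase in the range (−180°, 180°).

-11.5°

At ω = 4792 rad/s:
zero (1 + j4792·1) = 1 + j4792 → |·| ≈ 4792, ∠ ≈ 89.99°
zero (1 + j4792·0.001) = 1 + j4.792 → |·| ≈ 4.8952, ∠ ≈ 78.21°
pole (1 + j4792·0.25) = 1 + j1198 → |·| ≈ 1198, ∠ ≈ 89.95°
pole (1 + j4792·0.04) = 1 + j191.68 → |·| ≈ 191.68, ∠ ≈ 89.70°
∠L = (89.99° + 78.21°) − (89.95° + 89.70°) = -11.45°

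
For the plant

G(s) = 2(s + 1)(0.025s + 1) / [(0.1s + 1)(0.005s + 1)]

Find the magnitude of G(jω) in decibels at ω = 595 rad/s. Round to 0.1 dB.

39.6 dB

At ω = 595 rad/s:
zero (1 + j595·1) = 1 + j595 → |·| ≈ 595, ∠ ≈ 89.90°
zero (1 + j595·0.025) = 1 + j14.875 → |·| ≈ 14.909, ∠ ≈ 86.15°
pole (1 + j595·0.1) = 1 + j59.5 → |·| ≈ 59.508, ∠ ≈ 89.04°
pole (1 + j595·0.005) = 1 + j2.975 → |·| ≈ 3.1386, ∠ ≈ 71.42°
|G| = 2 · 595 · 14.909 / (59.508 · 3.1386) ≈ 94.991
Gain = 20 log₁₀(94.991) ≈ 39.55 dB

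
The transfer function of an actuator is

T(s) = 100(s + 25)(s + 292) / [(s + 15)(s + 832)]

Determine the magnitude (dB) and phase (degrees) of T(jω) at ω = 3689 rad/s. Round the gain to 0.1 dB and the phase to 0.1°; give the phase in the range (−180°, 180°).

At s = jω = j3689:
zero (s+25): 25 + j3689 → |·| = √(25²+3689²) = √13609346 ≈ 3689.1, ∠ = arctan(3689/25) ≈ 89.61°
zero (s+292): 292 + j3689 → |·| = √(292²+3689²) = √13693985 ≈ 3700.5, ∠ = arctan(3689/292) ≈ 85.47°
pole (s+15): 15 + j3689 → |·| = √(15²+3689²) = √13608946 ≈ 3689, ∠ = arctan(3689/15) ≈ 89.77°
pole (s+832): 832 + j3689 → |·| = √(832²+3689²) = √14300945 ≈ 3781.7, ∠ = arctan(3689/832) ≈ 77.29°
|T| = 100 · 1.3652e+07 / 1.3951e+07 ≈ 97.857
Gain = 20 log₁₀(97.857) ≈ 39.81 dB
∠T = 175.08° − 167.06° = 8.02°

39.8 dB, 8.0°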